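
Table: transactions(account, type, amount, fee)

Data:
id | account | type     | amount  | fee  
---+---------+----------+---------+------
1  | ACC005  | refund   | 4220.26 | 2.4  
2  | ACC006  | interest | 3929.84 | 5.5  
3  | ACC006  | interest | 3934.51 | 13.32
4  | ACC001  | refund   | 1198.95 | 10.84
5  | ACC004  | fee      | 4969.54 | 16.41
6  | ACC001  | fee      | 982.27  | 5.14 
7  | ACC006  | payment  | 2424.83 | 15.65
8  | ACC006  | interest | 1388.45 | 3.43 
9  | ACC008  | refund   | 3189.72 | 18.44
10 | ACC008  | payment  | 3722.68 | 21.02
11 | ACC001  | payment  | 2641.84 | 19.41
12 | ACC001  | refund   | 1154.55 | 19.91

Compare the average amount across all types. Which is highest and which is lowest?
SELECT type, AVG(amount)
FROM transactions
GROUP BY type
ORDER BY AVG(amount)

All groups:
  refund: 2440.87
  payment: 2929.78
  fee: 2975.91
  interest: 3084.27

Highest: interest (3084.27)
Lowest: refund (2440.87)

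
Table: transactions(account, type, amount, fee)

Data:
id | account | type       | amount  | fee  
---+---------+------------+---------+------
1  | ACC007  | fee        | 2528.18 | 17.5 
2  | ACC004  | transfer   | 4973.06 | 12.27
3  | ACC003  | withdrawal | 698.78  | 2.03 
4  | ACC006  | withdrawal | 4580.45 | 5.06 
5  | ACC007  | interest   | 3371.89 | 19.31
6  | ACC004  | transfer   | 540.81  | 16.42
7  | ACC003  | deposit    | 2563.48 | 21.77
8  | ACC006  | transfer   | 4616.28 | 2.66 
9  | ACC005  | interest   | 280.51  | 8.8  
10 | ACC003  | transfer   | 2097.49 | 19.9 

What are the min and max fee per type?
SELECT type, MIN(fee), MAX(fee)
FROM transactions
GROUP BY type

Result:
  deposit: min=21.77, max=21.77
  fee: min=17.50, max=17.50
  interest: min=8.80, max=19.31
  transfer: min=2.66, max=19.90
  withdrawal: min=2.03, max=5.06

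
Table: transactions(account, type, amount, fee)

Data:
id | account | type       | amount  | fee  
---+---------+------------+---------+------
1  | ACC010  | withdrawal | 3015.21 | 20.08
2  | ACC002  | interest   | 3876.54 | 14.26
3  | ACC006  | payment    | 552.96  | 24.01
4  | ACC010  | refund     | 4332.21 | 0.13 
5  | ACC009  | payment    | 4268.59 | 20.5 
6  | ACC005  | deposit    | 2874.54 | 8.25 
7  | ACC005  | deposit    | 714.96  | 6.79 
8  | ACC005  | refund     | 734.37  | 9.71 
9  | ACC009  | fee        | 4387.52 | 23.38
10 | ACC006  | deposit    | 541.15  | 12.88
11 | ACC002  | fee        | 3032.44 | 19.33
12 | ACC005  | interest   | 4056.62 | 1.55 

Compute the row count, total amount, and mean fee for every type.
SELECT type,
       COUNT(*) as cnt,
       SUM(amount) as total_amount,
       AVG(fee) as avg_fee
FROM transactions
GROUP BY type

Result:
  deposit: 3 records, 4130.65 total amount, 9.31 avg fee
  fee: 2 records, 7419.96 total amount, 21.36 avg fee
  interest: 2 records, 7933.16 total amount, 7.91 avg fee
  payment: 2 records, 4821.55 total amount, 22.26 avg fee
  refund: 2 records, 5066.58 total amount, 4.92 avg fee
  withdrawal: 1 records, 3015.21 total amount, 20.08 avg fee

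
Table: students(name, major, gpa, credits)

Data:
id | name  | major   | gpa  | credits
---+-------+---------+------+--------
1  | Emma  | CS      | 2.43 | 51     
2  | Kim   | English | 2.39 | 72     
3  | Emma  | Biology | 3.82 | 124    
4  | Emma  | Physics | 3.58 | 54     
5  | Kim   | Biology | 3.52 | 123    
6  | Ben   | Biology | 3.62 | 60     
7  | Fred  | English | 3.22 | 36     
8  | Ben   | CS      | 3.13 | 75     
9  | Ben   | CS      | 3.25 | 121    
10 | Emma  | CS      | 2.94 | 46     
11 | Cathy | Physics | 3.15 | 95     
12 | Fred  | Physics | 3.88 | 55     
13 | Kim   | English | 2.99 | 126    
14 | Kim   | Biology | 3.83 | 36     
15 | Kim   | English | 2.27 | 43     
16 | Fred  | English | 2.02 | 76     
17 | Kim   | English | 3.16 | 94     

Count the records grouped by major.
SELECT major, COUNT(*) as count
FROM students
GROUP BY major

Result:
  Biology: 4
  CS: 4
  English: 6
  Physics: 3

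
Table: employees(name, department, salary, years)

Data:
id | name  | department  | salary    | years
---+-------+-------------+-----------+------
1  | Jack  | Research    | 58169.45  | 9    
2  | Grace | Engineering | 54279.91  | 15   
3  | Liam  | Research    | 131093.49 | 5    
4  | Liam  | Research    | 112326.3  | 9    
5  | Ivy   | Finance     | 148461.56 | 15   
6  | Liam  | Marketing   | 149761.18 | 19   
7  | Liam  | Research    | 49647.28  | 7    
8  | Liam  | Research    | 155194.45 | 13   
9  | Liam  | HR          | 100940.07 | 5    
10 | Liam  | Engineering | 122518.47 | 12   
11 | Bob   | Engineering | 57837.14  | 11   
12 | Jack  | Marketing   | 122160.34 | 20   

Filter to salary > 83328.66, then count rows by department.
SELECT department, COUNT(*)
FROM employees
WHERE salary > 83328.66
GROUP BY department

Note: WHERE filters rows before grouping.

Result:
  Engineering: 1
  Finance: 1
  HR: 1
  Marketing: 2
  Research: 3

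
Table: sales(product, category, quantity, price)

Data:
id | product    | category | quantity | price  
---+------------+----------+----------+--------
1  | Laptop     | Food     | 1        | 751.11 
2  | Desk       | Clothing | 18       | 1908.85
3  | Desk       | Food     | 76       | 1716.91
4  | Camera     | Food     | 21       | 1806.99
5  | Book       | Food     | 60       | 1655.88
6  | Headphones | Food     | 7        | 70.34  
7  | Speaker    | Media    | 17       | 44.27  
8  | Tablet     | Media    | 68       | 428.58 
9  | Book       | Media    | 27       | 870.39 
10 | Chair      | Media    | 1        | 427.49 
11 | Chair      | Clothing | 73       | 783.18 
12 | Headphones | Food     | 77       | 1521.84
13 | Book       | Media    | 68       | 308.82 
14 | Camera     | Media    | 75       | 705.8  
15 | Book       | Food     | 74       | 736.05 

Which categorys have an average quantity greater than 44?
SELECT category, AVG(quantity)
FROM sales
GROUP BY category
HAVING AVG(quantity) > 44

Result:
  Clothing: avg=45.50
  Food: avg=45.14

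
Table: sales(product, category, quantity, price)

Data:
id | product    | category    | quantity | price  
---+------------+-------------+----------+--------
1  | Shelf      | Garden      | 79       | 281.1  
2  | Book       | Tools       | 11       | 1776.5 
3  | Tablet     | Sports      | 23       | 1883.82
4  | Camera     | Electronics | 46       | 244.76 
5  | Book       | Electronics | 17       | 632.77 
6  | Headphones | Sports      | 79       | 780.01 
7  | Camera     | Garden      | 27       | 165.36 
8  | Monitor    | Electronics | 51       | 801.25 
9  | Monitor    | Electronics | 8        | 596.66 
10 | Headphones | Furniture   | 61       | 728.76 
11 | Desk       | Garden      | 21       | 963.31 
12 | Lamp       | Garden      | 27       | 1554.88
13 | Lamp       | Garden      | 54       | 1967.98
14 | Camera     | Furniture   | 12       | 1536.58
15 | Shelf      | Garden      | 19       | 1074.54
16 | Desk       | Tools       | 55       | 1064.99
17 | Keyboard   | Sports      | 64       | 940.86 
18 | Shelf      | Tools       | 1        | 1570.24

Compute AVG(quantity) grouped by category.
SELECT category, AVG(quantity) as result
FROM sales
GROUP BY category

Result:
  Electronics: 30.50
  Furniture: 36.50
  Garden: 37.83
  Sports: 55.33
  Tools: 22.33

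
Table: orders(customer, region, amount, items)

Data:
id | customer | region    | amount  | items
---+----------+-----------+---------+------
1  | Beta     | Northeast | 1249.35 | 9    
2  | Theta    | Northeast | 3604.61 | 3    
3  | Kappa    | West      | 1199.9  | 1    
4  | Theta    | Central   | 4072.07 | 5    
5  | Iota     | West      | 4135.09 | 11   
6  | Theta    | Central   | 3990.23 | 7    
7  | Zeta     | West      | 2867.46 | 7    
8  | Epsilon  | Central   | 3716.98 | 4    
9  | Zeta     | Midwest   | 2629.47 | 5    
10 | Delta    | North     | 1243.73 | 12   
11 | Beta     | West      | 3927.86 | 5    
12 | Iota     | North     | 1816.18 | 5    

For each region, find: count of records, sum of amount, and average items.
SELECT region,
       COUNT(*) as cnt,
       SUM(amount) as total_amount,
       AVG(items) as avg_items
FROM orders
GROUP BY region

Result:
  Central: 3 records, 11779.28 total amount, 5.33 avg items
  Midwest: 1 records, 2629.47 total amount, 5.00 avg items
  North: 2 records, 3059.91 total amount, 8.50 avg items
  Northeast: 2 records, 4853.96 total amount, 6.00 avg items
  West: 4 records, 12130.31 total amount, 6.00 avg items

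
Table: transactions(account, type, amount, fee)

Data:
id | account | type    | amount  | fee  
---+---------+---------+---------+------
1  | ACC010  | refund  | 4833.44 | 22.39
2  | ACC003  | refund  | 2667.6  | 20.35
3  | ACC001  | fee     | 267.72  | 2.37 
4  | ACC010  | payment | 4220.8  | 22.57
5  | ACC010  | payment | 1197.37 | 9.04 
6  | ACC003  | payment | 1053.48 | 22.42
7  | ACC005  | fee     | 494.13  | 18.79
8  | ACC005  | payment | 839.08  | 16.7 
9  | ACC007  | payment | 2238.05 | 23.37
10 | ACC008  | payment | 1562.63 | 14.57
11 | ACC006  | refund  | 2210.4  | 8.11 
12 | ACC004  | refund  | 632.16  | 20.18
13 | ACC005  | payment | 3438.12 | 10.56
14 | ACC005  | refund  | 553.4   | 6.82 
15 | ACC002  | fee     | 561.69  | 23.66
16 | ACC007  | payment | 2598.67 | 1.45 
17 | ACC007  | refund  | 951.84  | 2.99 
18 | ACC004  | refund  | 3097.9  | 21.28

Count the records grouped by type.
SELECT type, COUNT(*) as count
FROM transactions
GROUP BY type

Result:
  fee: 3
  payment: 8
  refund: 7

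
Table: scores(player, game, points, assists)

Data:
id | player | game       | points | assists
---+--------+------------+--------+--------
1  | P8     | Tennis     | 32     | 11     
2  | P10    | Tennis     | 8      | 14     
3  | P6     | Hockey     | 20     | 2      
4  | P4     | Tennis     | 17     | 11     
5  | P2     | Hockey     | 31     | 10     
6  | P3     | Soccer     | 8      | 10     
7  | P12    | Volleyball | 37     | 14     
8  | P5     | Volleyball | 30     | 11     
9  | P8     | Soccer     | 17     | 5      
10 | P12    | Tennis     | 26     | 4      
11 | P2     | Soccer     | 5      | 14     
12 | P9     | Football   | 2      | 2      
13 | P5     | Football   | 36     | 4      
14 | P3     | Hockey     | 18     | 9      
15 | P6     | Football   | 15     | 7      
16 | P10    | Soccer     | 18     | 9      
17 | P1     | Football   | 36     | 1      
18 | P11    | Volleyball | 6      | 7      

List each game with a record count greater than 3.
SELECT game, COUNT(*) as cnt
FROM scores
GROUP BY game
HAVING COUNT(*) > 3

Result:
  Football: 4
  Soccer: 4
  Tennis: 4

Note: HAVING filters groups after aggregation, WHERE filters rows before.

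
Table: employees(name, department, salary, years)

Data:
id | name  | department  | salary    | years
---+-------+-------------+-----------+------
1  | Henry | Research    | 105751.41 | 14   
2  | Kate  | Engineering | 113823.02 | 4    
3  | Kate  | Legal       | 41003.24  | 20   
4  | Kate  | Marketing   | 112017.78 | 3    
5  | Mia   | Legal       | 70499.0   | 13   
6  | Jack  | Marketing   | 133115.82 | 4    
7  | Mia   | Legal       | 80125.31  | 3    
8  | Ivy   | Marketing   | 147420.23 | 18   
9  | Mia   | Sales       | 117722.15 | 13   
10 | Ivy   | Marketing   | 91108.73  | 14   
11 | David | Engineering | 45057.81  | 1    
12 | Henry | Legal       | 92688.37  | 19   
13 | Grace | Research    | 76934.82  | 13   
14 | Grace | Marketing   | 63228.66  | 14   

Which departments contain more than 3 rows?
SELECT department, COUNT(*) as cnt
FROM employees
GROUP BY department
HAVING COUNT(*) > 3

Result:
  Legal: 4
  Marketing: 5

Note: HAVING filters groups after aggregation, WHERE filters rows before.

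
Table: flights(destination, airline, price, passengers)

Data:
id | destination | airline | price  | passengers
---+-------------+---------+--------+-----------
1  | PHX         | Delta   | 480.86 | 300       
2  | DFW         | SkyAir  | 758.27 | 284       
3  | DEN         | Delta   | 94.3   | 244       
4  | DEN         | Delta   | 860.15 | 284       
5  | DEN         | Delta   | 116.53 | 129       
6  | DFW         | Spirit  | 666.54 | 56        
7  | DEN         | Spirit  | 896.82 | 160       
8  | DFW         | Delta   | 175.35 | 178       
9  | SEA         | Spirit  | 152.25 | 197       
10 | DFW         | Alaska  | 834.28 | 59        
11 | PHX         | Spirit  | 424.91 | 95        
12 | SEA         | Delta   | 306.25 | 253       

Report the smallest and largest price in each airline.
SELECT airline, MIN(price), MAX(price)
FROM flights
GROUP BY airline

Result:
  Alaska: min=834.28, max=834.28
  Delta: min=94.30, max=860.15
  SkyAir: min=758.27, max=758.27
  Spirit: min=152.25, max=896.82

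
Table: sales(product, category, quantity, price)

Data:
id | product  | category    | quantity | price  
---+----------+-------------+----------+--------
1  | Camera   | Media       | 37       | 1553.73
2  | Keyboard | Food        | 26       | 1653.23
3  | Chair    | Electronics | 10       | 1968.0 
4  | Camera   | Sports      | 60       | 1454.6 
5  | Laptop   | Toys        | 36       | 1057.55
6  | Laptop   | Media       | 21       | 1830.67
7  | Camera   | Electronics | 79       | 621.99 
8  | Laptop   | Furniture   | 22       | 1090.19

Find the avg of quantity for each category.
SELECT category, AVG(quantity) as result
FROM sales
GROUP BY category

Result:
  Electronics: 44.50
  Food: 26.00
  Furniture: 22.00
  Media: 29.00
  Sports: 60.00
  Toys: 36.00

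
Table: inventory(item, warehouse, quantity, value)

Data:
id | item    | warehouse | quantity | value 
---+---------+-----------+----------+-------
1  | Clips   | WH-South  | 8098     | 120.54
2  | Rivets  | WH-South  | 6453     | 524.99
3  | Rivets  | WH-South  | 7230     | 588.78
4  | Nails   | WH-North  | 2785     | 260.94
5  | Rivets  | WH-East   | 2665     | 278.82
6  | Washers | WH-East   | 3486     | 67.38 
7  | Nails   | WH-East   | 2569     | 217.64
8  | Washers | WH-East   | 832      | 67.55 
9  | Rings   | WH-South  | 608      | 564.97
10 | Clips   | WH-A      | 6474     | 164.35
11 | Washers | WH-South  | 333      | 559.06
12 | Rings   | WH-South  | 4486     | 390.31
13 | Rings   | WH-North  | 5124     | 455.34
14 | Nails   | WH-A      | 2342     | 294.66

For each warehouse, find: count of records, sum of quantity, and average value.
SELECT warehouse,
       COUNT(*) as cnt,
       SUM(quantity) as total_quantity,
       AVG(value) as avg_value
FROM inventory
GROUP BY warehouse

Result:
  WH-A: 2 records, 8816 total quantity, 229.51 avg value
  WH-East: 4 records, 9552 total quantity, 157.85 avg value
  WH-North: 2 records, 7909 total quantity, 358.14 avg value
  WH-South: 6 records, 27208 total quantity, 458.11 avg value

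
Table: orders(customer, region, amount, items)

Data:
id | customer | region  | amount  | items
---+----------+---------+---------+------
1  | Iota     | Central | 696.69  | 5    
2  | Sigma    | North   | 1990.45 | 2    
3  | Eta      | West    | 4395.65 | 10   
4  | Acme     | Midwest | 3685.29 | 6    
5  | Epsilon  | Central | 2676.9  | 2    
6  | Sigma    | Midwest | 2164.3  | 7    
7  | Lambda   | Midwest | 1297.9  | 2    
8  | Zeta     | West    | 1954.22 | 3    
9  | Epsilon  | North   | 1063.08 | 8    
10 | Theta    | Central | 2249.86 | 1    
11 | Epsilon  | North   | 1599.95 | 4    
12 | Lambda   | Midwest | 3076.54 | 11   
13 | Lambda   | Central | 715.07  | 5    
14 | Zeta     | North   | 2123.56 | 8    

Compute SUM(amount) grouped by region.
SELECT region, SUM(amount) as result
FROM orders
GROUP BY region

Result:
  Central: 6338.52
  Midwest: 10224.03
  North: 6777.04
  West: 6349.87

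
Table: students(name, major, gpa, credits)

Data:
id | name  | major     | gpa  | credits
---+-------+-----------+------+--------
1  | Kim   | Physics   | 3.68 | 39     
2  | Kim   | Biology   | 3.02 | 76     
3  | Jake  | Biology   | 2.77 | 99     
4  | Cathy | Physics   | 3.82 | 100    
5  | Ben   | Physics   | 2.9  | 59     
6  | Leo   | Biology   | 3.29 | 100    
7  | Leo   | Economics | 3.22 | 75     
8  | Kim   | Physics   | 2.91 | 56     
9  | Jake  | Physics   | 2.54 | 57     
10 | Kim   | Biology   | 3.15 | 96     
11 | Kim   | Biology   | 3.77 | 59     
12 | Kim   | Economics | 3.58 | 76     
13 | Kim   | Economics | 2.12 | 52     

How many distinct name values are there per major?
SELECT major, COUNT(DISTINCT name)
FROM students
GROUP BY major

Result:
  Biology: 3 distinct
  Economics: 2 distinct
  Physics: 4 distinct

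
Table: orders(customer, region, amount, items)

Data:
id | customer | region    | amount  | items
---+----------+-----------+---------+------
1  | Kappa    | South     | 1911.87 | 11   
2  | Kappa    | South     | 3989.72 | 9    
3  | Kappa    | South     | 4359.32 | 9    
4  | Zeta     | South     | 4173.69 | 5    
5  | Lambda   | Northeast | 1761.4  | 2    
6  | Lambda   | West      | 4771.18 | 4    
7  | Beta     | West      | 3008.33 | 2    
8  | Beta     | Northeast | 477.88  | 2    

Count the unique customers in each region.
SELECT region, COUNT(DISTINCT customer)
FROM orders
GROUP BY region

Result:
  Northeast: 2 distinct
  South: 2 distinct
  West: 2 distinct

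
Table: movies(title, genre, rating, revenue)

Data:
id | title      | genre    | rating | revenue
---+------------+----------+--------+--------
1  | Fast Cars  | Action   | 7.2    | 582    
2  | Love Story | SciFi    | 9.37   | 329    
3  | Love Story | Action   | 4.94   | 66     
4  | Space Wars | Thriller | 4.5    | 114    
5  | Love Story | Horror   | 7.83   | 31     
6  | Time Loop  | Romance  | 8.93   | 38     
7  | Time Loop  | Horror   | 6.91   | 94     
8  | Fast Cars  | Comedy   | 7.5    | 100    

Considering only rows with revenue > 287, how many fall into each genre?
SELECT genre, COUNT(*)
FROM movies
WHERE revenue > 287
GROUP BY genre

Note: WHERE filters rows before grouping.

Result:
  Action: 1
  SciFi: 1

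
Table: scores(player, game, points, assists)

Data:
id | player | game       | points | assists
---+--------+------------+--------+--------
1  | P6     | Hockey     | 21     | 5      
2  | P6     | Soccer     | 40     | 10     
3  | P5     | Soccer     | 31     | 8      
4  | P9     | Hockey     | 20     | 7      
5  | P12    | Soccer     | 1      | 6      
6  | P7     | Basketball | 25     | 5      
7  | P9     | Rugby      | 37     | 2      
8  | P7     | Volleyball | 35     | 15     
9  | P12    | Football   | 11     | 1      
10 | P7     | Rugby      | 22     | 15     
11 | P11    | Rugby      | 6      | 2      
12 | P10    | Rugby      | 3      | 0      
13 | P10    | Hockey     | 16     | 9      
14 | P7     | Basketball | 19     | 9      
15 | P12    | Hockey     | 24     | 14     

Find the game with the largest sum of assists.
SELECT game, SUM(assists) as val
FROM scores
GROUP BY game
ORDER BY val DESC
LIMIT 1

Result: Hockey with sum(assists) = 35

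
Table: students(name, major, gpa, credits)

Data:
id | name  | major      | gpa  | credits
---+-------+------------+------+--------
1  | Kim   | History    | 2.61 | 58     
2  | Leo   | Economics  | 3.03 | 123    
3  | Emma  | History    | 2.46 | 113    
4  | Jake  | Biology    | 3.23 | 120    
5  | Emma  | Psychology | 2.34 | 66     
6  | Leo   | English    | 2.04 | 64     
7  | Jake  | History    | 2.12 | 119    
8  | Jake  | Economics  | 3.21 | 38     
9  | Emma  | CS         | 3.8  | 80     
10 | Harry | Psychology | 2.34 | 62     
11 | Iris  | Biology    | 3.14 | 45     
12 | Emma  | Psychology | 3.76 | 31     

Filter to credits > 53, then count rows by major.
SELECT major, COUNT(*)
FROM students
WHERE credits > 53
GROUP BY major

Note: WHERE filters rows before grouping.

Result:
  Biology: 1
  CS: 1
  Economics: 1
  English: 1
  History: 3
  Psychology: 2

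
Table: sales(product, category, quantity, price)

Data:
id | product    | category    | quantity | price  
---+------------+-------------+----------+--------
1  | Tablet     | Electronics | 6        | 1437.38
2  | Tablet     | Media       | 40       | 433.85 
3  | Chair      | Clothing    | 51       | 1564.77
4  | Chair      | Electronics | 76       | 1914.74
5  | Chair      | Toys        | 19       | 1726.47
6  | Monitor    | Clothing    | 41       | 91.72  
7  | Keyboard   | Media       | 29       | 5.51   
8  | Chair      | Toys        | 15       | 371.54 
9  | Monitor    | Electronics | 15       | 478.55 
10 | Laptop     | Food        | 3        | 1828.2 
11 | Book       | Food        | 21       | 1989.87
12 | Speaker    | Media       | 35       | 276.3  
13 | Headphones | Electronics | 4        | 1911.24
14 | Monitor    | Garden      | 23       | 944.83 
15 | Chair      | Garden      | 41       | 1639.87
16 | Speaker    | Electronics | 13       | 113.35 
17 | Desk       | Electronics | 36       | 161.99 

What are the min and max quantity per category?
SELECT category, MIN(quantity), MAX(quantity)
FROM sales
GROUP BY category

Result:
  Clothing: min=41, max=51
  Electronics: min=4, max=76
  Food: min=3, max=21
  Garden: min=23, max=41
  Media: min=29, max=40
  Toys: min=15, max=19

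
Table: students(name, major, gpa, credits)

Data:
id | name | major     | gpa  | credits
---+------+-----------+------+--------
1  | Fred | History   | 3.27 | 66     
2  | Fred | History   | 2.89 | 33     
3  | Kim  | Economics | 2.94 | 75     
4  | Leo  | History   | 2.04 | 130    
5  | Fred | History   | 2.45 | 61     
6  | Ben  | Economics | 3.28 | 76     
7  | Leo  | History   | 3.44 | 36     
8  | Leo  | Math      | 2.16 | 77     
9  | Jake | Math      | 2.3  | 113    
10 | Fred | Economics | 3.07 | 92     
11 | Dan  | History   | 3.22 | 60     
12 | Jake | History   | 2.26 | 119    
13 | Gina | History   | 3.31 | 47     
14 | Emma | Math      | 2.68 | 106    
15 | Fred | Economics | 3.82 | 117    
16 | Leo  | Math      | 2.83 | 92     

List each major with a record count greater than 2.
SELECT major, COUNT(*) as cnt
FROM students
GROUP BY major
HAVING COUNT(*) > 2

Result:
  Economics: 4
  History: 8
  Math: 4

Note: HAVING filters groups after aggregation, WHERE filters rows before.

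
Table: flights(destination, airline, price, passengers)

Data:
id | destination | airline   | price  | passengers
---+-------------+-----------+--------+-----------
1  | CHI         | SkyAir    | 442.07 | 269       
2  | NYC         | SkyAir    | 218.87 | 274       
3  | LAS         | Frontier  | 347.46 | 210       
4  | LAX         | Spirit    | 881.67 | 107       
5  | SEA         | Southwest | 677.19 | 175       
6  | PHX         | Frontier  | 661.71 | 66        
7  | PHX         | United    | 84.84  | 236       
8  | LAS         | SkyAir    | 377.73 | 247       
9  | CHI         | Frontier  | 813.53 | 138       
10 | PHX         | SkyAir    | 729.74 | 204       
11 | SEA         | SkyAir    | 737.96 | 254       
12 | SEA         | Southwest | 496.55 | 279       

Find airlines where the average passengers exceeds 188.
SELECT airline, AVG(passengers)
FROM flights
GROUP BY airline
HAVING AVG(passengers) > 188

Result:
  SkyAir: avg=249.60
  Southwest: avg=227.00
  United: avg=236.00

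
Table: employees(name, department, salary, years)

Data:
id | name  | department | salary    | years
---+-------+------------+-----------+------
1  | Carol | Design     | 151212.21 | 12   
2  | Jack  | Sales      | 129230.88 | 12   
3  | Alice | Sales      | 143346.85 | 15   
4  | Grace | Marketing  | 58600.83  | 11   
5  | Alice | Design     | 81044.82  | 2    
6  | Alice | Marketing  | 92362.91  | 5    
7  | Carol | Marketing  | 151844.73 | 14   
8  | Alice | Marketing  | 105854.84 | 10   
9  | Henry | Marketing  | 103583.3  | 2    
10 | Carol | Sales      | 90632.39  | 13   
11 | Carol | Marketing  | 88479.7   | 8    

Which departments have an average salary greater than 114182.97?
SELECT department, AVG(salary)
FROM employees
GROUP BY department
HAVING AVG(salary) > 114182.97

Result:
  Design: avg=116128.52
  Sales: avg=121070.04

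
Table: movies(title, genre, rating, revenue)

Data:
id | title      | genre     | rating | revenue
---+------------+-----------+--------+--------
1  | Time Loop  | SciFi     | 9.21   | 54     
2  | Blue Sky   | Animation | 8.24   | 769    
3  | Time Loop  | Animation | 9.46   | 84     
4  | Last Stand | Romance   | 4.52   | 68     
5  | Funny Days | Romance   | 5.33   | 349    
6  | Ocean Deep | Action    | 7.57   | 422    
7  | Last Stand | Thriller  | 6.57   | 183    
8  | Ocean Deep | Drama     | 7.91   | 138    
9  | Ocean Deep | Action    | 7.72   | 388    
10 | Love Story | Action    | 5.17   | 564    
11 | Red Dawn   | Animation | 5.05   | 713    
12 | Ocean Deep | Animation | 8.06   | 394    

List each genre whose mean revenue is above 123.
SELECT genre, AVG(revenue)
FROM movies
GROUP BY genre
HAVING AVG(revenue) > 123

Result:
  Action: avg=458.00
  Animation: avg=490.00
  Drama: avg=138.00
  Romance: avg=208.50
  Thriller: avg=183.00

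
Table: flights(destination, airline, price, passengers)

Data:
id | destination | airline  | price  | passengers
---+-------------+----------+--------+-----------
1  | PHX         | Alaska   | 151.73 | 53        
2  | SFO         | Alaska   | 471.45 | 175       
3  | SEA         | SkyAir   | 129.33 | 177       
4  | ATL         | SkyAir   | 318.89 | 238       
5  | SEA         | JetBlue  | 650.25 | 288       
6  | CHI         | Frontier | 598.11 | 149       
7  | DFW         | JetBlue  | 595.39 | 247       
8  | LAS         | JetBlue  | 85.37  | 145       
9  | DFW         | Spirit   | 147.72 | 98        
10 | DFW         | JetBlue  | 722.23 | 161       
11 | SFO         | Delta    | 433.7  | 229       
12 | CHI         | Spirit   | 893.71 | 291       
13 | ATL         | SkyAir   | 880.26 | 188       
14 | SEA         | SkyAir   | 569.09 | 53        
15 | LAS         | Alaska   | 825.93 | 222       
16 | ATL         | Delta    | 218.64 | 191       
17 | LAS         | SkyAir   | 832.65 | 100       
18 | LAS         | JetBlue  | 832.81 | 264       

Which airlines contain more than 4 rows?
SELECT airline, COUNT(*) as cnt
FROM flights
GROUP BY airline
HAVING COUNT(*) > 4

Result:
  JetBlue: 5
  SkyAir: 5

Note: HAVING filters groups after aggregation, WHERE filters rows before.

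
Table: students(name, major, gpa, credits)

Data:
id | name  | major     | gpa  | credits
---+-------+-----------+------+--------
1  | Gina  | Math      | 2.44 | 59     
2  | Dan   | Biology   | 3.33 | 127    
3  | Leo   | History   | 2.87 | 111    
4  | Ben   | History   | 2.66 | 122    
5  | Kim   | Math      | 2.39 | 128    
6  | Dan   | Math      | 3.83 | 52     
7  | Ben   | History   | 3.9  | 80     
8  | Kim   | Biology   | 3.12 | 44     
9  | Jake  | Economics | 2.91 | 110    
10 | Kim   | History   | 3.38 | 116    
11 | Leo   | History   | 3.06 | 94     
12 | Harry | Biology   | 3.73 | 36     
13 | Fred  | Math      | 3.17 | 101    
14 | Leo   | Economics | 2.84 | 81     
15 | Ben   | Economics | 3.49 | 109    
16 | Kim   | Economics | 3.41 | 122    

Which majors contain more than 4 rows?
SELECT major, COUNT(*) as cnt
FROM students
GROUP BY major
HAVING COUNT(*) > 4

Result:
  History: 5

Note: HAVING filters groups after aggregation, WHERE filters rows before.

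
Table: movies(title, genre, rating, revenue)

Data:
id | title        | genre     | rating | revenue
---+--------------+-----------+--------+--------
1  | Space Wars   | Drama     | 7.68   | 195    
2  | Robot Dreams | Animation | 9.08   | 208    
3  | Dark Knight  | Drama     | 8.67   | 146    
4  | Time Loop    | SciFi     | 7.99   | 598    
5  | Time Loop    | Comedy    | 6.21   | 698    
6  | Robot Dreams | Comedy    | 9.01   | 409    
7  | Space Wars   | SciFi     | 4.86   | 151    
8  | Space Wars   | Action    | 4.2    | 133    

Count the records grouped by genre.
SELECT genre, COUNT(*) as count
FROM movies
GROUP BY genre

Result:
  Action: 1
  Animation: 1
  Comedy: 2
  Drama: 2
  SciFi: 2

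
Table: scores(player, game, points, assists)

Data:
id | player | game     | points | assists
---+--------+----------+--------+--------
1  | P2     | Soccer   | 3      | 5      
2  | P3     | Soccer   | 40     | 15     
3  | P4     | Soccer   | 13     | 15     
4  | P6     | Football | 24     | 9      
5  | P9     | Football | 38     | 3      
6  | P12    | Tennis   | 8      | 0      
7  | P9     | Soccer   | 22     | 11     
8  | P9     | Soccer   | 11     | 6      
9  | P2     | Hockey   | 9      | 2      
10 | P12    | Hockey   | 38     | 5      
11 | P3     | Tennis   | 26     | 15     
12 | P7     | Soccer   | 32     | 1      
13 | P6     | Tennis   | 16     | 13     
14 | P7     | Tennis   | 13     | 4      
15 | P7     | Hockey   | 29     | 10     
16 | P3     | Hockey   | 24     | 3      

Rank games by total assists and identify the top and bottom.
SELECT game, SUM(assists)
FROM scores
GROUP BY game
ORDER BY SUM(assists)

All groups:
  Football: 12
  Hockey: 20
  Tennis: 32
  Soccer: 53

Highest: Soccer (53)
Lowest: Football (12)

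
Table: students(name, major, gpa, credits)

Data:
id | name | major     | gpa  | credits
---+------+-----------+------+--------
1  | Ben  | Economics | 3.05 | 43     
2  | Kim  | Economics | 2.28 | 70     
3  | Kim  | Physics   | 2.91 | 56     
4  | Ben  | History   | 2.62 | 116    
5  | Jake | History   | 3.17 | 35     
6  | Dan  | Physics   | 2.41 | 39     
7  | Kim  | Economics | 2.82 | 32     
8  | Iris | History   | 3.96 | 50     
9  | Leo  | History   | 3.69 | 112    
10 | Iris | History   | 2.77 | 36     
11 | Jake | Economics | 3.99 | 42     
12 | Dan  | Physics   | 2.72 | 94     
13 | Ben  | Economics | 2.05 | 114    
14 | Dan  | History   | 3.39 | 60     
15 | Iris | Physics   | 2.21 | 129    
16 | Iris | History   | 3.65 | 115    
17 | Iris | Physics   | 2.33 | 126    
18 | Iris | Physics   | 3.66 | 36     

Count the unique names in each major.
SELECT major, COUNT(DISTINCT name)
FROM students
GROUP BY major

Result:
  Economics: 3 distinct
  History: 5 distinct
  Physics: 3 distinct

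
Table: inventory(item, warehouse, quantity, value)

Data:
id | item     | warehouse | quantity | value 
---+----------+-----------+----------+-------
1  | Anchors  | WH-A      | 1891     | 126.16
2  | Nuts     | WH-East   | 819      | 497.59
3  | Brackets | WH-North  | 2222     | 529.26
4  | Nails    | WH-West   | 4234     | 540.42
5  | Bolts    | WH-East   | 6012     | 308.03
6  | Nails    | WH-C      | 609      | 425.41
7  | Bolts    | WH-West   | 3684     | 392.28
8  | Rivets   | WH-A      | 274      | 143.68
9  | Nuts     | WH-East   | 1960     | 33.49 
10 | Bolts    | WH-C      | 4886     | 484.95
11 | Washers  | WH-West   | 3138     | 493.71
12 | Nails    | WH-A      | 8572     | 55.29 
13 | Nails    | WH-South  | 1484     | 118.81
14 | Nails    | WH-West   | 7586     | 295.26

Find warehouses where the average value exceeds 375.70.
SELECT warehouse, AVG(value)
FROM inventory
GROUP BY warehouse
HAVING AVG(value) > 375.70

Result:
  WH-C: avg=455.18
  WH-North: avg=529.26
  WH-West: avg=430.42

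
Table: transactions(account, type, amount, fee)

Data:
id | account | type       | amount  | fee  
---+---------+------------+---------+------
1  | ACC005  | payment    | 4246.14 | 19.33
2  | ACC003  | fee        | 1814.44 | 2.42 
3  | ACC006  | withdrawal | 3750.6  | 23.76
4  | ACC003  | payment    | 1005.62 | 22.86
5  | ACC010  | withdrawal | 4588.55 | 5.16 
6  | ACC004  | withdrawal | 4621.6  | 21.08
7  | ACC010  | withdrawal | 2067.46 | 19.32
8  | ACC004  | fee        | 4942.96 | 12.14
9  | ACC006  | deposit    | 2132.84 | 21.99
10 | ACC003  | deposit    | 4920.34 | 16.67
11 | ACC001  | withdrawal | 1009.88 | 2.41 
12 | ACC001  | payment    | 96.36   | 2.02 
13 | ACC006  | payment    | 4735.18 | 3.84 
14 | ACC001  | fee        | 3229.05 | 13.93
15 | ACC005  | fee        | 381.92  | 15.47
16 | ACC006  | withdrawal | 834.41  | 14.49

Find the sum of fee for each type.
SELECT type, SUM(fee) as result
FROM transactions
GROUP BY type

Result:
  deposit: 38.66
  fee: 43.96
  payment: 48.05
  withdrawal: 86.22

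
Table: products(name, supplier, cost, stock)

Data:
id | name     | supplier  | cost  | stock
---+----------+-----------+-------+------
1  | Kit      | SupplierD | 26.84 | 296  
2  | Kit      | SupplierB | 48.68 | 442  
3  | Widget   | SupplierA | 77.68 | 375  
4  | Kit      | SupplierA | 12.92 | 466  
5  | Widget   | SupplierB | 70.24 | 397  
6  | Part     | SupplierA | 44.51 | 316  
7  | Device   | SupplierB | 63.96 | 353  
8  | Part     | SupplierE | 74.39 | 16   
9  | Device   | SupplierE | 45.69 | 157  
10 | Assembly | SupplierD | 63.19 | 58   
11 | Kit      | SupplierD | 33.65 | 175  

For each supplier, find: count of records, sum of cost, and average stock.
SELECT supplier,
       COUNT(*) as cnt,
       SUM(cost) as total_cost,
       AVG(stock) as avg_stock
FROM products
GROUP BY supplier

Result:
  SupplierA: 3 records, 135.11 total cost, 385.67 avg stock
  SupplierB: 3 records, 182.88 total cost, 397.33 avg stock
  SupplierD: 3 records, 123.68 total cost, 176.33 avg stock
  SupplierE: 2 records, 120.08 total cost, 86.50 avg stock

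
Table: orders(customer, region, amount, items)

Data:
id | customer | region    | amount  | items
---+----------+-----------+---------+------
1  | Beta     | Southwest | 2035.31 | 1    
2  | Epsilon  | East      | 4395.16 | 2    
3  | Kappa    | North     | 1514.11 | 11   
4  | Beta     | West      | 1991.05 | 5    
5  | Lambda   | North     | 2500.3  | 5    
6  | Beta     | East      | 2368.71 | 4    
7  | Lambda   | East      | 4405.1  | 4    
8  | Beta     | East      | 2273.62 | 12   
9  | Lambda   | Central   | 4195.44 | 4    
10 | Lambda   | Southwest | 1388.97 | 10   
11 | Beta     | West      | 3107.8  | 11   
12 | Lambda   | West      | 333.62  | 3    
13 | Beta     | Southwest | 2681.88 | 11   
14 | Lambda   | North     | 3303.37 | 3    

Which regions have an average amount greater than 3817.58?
SELECT region, AVG(amount)
FROM orders
GROUP BY region
HAVING AVG(amount) > 3817.58

Result:
  Central: avg=4195.44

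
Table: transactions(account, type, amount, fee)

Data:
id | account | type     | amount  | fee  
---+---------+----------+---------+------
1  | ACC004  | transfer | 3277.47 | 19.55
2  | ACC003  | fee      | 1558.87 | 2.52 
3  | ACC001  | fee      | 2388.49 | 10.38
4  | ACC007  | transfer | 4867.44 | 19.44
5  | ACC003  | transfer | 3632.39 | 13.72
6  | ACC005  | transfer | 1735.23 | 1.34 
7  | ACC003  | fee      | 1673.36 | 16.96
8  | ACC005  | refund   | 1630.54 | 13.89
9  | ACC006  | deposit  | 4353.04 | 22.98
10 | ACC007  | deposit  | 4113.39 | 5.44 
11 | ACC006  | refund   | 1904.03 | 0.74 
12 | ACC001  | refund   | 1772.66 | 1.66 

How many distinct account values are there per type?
SELECT type, COUNT(DISTINCT account)
FROM transactions
GROUP BY type

Result:
  deposit: 2 distinct
  fee: 2 distinct
  refund: 3 distinct
  transfer: 4 distinct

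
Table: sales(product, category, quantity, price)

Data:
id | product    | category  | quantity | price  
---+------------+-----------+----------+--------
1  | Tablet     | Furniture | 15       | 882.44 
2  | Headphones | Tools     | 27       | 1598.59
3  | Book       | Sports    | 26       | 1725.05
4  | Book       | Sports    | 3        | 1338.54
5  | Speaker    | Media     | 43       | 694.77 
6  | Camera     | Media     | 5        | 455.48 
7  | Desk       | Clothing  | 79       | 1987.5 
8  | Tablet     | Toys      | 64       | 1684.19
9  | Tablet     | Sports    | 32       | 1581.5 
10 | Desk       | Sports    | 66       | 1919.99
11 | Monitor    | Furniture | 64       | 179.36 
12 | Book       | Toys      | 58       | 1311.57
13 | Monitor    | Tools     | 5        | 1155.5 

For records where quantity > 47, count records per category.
SELECT category, COUNT(*)
FROM sales
WHERE quantity > 47
GROUP BY category

Note: WHERE filters rows before grouping.

Result:
  Clothing: 1
  Furniture: 1
  Sports: 1
  Toys: 2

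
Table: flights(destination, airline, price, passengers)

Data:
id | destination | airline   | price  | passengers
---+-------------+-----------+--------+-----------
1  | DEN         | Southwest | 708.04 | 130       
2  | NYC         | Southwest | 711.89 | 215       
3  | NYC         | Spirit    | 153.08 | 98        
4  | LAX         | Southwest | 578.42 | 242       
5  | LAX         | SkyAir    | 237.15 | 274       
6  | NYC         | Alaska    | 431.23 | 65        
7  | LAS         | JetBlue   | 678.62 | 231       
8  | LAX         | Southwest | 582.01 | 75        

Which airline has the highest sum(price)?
SELECT airline, SUM(price) as val
FROM flights
GROUP BY airline
ORDER BY val DESC
LIMIT 1

Result: Southwest with sum(price) = 2580.36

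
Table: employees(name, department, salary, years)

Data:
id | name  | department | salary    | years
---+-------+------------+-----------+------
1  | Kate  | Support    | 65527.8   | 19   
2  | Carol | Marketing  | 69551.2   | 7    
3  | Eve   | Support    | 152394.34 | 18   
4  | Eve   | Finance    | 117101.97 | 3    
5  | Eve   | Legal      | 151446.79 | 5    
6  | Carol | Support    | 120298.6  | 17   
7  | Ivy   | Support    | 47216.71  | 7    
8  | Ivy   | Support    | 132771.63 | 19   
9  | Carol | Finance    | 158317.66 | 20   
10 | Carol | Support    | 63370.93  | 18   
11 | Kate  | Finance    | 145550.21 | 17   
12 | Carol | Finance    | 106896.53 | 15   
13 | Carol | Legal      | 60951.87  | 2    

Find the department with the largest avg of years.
SELECT department, AVG(years) as val
FROM employees
GROUP BY department
ORDER BY val DESC
LIMIT 1

Result: Support with avg(years) = 16.33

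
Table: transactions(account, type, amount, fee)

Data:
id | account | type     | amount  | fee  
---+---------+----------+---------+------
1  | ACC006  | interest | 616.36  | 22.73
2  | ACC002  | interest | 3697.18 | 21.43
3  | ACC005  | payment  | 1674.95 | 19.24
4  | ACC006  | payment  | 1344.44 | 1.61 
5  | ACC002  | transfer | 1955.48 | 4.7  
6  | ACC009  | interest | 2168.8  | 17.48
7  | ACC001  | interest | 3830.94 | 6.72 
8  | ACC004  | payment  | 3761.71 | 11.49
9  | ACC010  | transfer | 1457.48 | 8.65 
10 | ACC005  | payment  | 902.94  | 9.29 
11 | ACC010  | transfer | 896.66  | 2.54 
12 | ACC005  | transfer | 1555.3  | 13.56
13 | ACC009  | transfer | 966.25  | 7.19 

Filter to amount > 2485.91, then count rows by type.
SELECT type, COUNT(*)
FROM transactions
WHERE amount > 2485.91
GROUP BY type

Note: WHERE filters rows before grouping.

Result:
  interest: 2
  payment: 1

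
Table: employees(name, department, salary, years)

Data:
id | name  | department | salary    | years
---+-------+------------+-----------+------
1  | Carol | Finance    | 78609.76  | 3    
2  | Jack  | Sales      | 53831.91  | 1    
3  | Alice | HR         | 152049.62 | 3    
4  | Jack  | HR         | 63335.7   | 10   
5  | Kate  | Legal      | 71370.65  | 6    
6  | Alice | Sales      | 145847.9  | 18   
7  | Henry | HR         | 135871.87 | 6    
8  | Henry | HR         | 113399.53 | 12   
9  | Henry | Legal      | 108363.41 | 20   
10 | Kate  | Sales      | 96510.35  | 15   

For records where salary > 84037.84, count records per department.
SELECT department, COUNT(*)
FROM employees
WHERE salary > 84037.84
GROUP BY department

Note: WHERE filters rows before grouping.

Result:
  HR: 3
  Legal: 1
  Sales: 2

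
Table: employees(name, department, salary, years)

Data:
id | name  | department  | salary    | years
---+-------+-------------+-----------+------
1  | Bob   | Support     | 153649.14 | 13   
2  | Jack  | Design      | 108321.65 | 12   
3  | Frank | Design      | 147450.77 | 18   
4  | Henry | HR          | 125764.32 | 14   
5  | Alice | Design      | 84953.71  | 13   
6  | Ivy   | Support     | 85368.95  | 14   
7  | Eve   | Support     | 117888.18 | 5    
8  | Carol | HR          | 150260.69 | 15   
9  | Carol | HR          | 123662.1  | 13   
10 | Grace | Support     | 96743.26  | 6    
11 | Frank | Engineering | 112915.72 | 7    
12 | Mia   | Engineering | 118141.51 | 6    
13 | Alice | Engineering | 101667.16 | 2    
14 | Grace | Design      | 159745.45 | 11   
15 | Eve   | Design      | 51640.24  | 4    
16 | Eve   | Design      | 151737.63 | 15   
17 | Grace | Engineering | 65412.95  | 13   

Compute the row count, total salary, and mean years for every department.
SELECT department,
       COUNT(*) as cnt,
       SUM(salary) as total_salary,
       AVG(years) as avg_years
FROM employees
GROUP BY department

Result:
  Design: 6 records, 703849.45 total salary, 12.17 avg years
  Engineering: 4 records, 398137.34 total salary, 7.00 avg years
  HR: 3 records, 399687.11 total salary, 14.00 avg years
  Support: 4 records, 453649.53 total salary, 9.50 avg years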